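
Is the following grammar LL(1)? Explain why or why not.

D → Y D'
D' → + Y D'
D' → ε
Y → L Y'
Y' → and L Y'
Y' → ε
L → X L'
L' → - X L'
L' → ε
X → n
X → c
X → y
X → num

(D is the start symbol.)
Relevant sets:
  FOLLOW(D') = { $ }
  FOLLOW(Y') = { $, '+' }
  FOLLOW(L') = { $, '+', 'and' }

For D':
  PREDICT(D' → '+' Y D') = { '+' }
  PREDICT(D' → ε) = { $ }
For Y':
  PREDICT(Y' → and L Y') = { 'and' }
  PREDICT(Y' → ε) = { $, '+' }
For L':
  PREDICT(L' → '-' X L') = { '-' }
  PREDICT(L' → ε) = { $, '+', 'and' }
For X:
  PREDICT(X → n) = { 'n' }
  PREDICT(X → c) = { 'c' }
  PREDICT(X → y) = { 'y' }
  PREDICT(X → num) = { 'num' }
D, Y, L have a single production, so nothing to check there.

All predict sets are disjoint. The grammar IS LL(1).

Answer: Yes, the grammar is LL(1).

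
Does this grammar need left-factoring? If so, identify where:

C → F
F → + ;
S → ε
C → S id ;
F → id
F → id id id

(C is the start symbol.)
Yes, F has productions with common prefix 'id'

Left-factoring is needed when two productions for the same non-terminal
share a common prefix on the right-hand side.

Productions for C:
  C → F
  C → S id ;
Productions for F:
  F → + ;
  F → id
  F → id id id

Found common prefix 'id' in productions for F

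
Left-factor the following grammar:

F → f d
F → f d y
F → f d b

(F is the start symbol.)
F → f d F'
F' → ε
F' → y
F' → b

Left-factoring transforms A → αβ₁ | αβ₂ into A → αA' and A' → β₁ | β₂
(α is the longest common prefix among the alternatives). Repeat until
no nonterminal has two alternatives with a common prefix.

Round 1: F has alternatives sharing prefix 'f d'. Introduce F': F → f d F'
  Add: F' → ε
  Add: F' → y
  Add: F' → b

No remaining common prefixes — done.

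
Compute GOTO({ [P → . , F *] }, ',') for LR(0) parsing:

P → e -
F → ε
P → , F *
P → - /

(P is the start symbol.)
{ [F → .], [P → , . F *] }

GOTO(I, ',') = CLOSURE({ [A → αX.β] : [A → α.Xβ] ∈ I, X = ',' })

Items with dot before ',', with the dot advanced:
  [P → . , F *] → [P → , . F *]
Closure of the advanced items:
  [P → , . F *] has the dot before F: add [F → .]

GOTO = { [F → .], [P → , . F *] }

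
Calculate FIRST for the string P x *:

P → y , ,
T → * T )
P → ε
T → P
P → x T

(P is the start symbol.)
FIRST sets of the non-terminals involved (from the grammar, by fixed-point iteration):
  FIRST(P) = { 'x', 'y', ε }

To compute FIRST(P x *), process the symbols left to right:
Symbol P is a non-terminal. Add FIRST(P) \ {ε} = { 'x', 'y' }
P is nullable (ε ∈ FIRST(P)), continue to the next symbol.
Symbol x is a terminal. Add 'x' and stop.
FIRST(P x *) = { 'x', 'y' }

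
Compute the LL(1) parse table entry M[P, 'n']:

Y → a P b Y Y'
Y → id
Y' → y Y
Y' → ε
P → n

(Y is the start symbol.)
To find M[P, 'n'], we find productions for P where 'n' is in the predict set (PREDICT(N → α) = (FIRST(α) \ {ε}) ∪ (FOLLOW(N) if α ⇒* ε)).

P → n: PREDICT = { 'n' }
  'n' is in predict set, so this production goes in M[P, 'n']

M[P, 'n'] = P → n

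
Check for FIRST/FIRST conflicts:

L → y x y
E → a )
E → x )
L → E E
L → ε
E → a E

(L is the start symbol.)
Yes. E → a ')' / E → a E on { 'a' }

FIRST sets of the non-terminals at (or reachable through a nullable prefix from) the front of some alternative:
  FIRST(E) = { 'a', 'x' }

Productions for L:
  L → y x y: FIRST = { 'y' }
  L → E E: FIRST = { 'a', 'x' }
  L → ε: FIRST = { ε }
Productions for E:
  E → a ): FIRST = { 'a' }
  E → x ): FIRST = { 'x' }
  E → a E: FIRST = { 'a' }

Conflict for E: E → a ) and E → a E
  Overlap: { 'a' }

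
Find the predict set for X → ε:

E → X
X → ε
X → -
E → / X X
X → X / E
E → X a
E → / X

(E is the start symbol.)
PREDICT(X → ε) = (FIRST(RHS) \ {ε}) ∪ (FOLLOW(X) if ε ∈ FIRST(RHS), i.e. RHS ⇒* ε)
The right-hand side is ε (FIRST(ε) = { ε }), so the predict set is FOLLOW(X) = { $, '-', '/', 'a' }
PREDICT(X → ε) = { $, '-', '/', 'a' }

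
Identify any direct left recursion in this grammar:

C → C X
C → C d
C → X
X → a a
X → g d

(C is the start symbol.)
Yes, C is left-recursive

Direct left recursion occurs when N → N α for some non-terminal N (the right-hand side begins with the left-hand side itself).

C → C X: LEFT RECURSIVE (starts with C)
C → C d: LEFT RECURSIVE (starts with C)
C → X: starts with X
X → a a: starts with a
X → g d: starts with g

The grammar has direct left recursion on: C.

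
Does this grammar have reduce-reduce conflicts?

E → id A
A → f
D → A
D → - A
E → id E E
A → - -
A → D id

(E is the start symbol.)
Augment with E' → E and build the canonical LR(0) collection (I0 = CLOSURE({[E' → . E]}), then GOTO on every symbol after a dot until no new states appear). It has 12 states:
  I0: { [E → . id A], [E → . id E E], [E' → . E] }  — shift
  I1: { [E' → E .] }  — accept
  I2: { [A → . - -], [A → . D id], [A → . f], [D → . - A], [D → . A], [E → . id A], [E → . id E E], [E → id . A], [E → id . E E] }  — shift
  I3: { [A → - . -], [A → . - -], [A → . D id], [A → . f], [D → - . A], [D → . - A], [D → . A] }  — shift
  I4: { [D → A .], [E → id A .] }  — 2 reduces
  I5: { [A → D . id] }  — shift
  I6: { [E → . id A], [E → . id E E], [E → id E . E] }  — shift
  I7: { [A → f .] }  — reduce
  I8: { [E → id E E .] }  — reduce
  I9: { [A → D id .] }  — reduce
  I10: { [A → - - .], [A → - . -], [A → . - -], [A → . D id], [A → . f], [D → - . A], [D → . - A], [D → . A] }  — shift, reduce
  I11: { [D → - A .], [D → A .] }  — 2 reduces

I4 contains complete items [D → A .], [E → id A .] — reduce-reduce conflict.
I11 contains complete items [D → - A .], [D → A .] — reduce-reduce conflict.

Answer: Yes — I4: [D → A .] vs [E → id A .]; I11: [D → - A .] vs [D → A .]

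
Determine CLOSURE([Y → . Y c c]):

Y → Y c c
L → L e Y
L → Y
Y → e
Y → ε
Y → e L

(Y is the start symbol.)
{ [Y → . Y c c], [Y → . e L], [Y → . e], [Y → .] }

To compute CLOSURE, for each item [A → α.Bβ] where B is a non-terminal, add [B → .γ] for all productions B → γ; repeat for the newly added items until nothing changes.

Start with: [Y → . Y c c]
  [Y → . Y c c] has the dot before Y: add [Y → . e], [Y → .], [Y → . e L]
No further items can be added.

CLOSURE = { [Y → . Y c c], [Y → . e L], [Y → . e], [Y → .] }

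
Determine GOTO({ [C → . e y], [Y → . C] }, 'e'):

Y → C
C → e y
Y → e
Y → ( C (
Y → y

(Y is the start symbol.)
GOTO(I, 'e') = CLOSURE({ [A → αX.β] : [A → α.Xβ] ∈ I, X = 'e' })

Items with dot before 'e', with the dot advanced:
  [C → . e y] → [C → e . y]
Closure adds nothing (no advanced item has the dot before a non-terminal).

GOTO = { [C → e . y] }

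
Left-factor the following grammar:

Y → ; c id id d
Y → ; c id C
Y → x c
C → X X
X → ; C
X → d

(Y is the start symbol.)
Y → ; c id Y'
Y' → id d
Y' → C
Y → x c
C → X X
X → ; C
X → d

Left-factoring transforms A → αβ₁ | αβ₂ into A → αA' and A' → β₁ | β₂
(α is the longest common prefix among the alternatives). Repeat until
no nonterminal has two alternatives with a common prefix.

Round 1: Y has alternatives sharing prefix '; c id'. Introduce Y': Y → ; c id Y'
  Add: Y' → id d
  Add: Y' → C

No remaining common prefixes — done.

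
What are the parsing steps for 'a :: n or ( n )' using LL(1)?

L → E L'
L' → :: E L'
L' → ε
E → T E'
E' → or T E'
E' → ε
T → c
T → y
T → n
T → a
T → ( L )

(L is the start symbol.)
Stack is shown with the top on the left.

Stack              Input              Action
--------------------------------------------
L $                a :: n or ( n ) $  output L → E L'
E L' $             a :: n or ( n ) $  output E → T E'
T E' L' $          a :: n or ( n ) $  output T → a
a E' L' $          a :: n or ( n ) $  match 'a'
E' L' $            :: n or ( n ) $    output E' → ε
L' $               :: n or ( n ) $    output L' → :: E L'
:: E L' $          :: n or ( n ) $    match '::'
E L' $             n or ( n ) $       output E → T E'
T E' L' $          n or ( n ) $       output T → n
n E' L' $          n or ( n ) $       match 'n'
E' L' $            or ( n ) $         output E' → or T E'
or T E' L' $       or ( n ) $         match 'or'
T E' L' $          ( n ) $            output T → ( L )
( L ) E' L' $      ( n ) $            match '('
L ) E' L' $        n ) $              output L → E L'
E L' ) E' L' $     n ) $              output E → T E'
T E' L' ) E' L' $  n ) $              output T → n
n E' L' ) E' L' $  n ) $              match 'n'
E' L' ) E' L' $    ) $                output E' → ε
L' ) E' L' $       ) $                output L' → ε
) E' L' $          ) $                match ')'
E' L' $            $                  output E' → ε
L' $               $                  output L' → ε
$                  $                  accept

The string is accepted.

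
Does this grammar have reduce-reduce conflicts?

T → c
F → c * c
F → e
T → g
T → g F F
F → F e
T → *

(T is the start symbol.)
Yes — I11: [F → F e .] vs [F → e .]

Augment with T' → T and build the canonical LR(0) collection (I0 = CLOSURE({[T' → . T]}), then GOTO on every symbol after a dot until no new states appear). It has 13 states:
  I0: { [T → . *], [T → . c], [T → . g F F], [T → . g], [T' → . T] }  — shift
  I1: { [T → * .] }  — reduce
  I2: { [T' → T .] }  — accept
  I3: { [T → c .] }  — reduce
  I4: { [F → . F e], [F → . c * c], [F → . e], [T → g . F F], [T → g .] }  — shift, reduce
  I5: { [F → . F e], [F → . c * c], [F → . e], [F → F . e], [T → g F . F] }  — shift
  I6: { [F → c . * c] }  — shift
  I7: { [F → e .] }  — reduce
  I8: { [F → c * . c] }  — shift
  I9: { [F → c * c .] }  — reduce
  I10: { [F → F . e], [T → g F F .] }  — shift, reduce
  I11: { [F → F e .], [F → e .] }  — 2 reduces
  I12: { [F → F e .] }  — reduce

I11 contains complete items [F → F e .], [F → e .] — reduce-reduce conflict.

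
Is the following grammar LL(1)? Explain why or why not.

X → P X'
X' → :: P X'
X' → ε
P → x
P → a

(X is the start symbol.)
A grammar is LL(1) if for each non-terminal N with multiple productions, the predict sets of those productions are pairwise disjoint, where PREDICT(N → α) = (FIRST(α) \ {ε}) ∪ (FOLLOW(N) if α ⇒* ε).

Relevant sets:
  FOLLOW(X') = { $ }

For X':
  PREDICT(X' → :: P X') = { '::' }
  PREDICT(X' → ε) = { $ }
For P:
  PREDICT(P → x) = { 'x' }
  PREDICT(P → a) = { 'a' }
X has a single production, so nothing to check there.

All predict sets are disjoint. The grammar IS LL(1).

Answer: Yes, the grammar is LL(1).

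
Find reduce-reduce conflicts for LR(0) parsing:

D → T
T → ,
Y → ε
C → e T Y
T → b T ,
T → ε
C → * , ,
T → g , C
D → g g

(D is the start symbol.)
No reduce-reduce conflicts

Augment with D' → D and build the canonical LR(0) collection (I0 = CLOSURE({[D' → . D]}), then GOTO on every symbol after a dot until no new states appear). It has 18 states:
  I0: { [D → . T], [D → . g g], [D' → . D], [T → . ,], [T → . b T ,], [T → . g , C], [T → .] }  — shift, reduce
  I1: { [T → , .] }  — reduce
  I2: { [D' → D .] }  — accept
  I3: { [D → T .] }  — reduce
  I4: { [T → . ,], [T → . b T ,], [T → . g , C], [T → .], [T → b . T ,] }  — shift, reduce
  I5: { [D → g . g], [T → g . , C] }  — shift
  I6: { [C → . * , ,], [C → . e T Y], [T → g , . C] }  — shift
  I7: { [D → g g .] }  — reduce
  I8: { [C → * . , ,] }  — shift
  I9: { [T → g , C .] }  — reduce
  I10: { [C → e . T Y], [T → . ,], [T → . b T ,], [T → . g , C], [T → .] }  — shift, reduce
  I11: { [C → e T . Y], [Y → .] }  — reduce
  I12: { [T → g . , C] }  — shift
  I13: { [C → e T Y .] }  — reduce
  I14: { [C → * , . ,] }  — shift
  I15: { [C → * , , .] }  — reduce
  I16: { [T → b T . ,] }  — shift
  I17: { [T → b T , .] }  — reduce

No state contains more than one complete item.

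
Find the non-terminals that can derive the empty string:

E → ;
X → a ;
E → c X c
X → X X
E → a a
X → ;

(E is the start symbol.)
None

There are no ε-productions, so no non-terminal can derive ε.
No non-terminals are nullable.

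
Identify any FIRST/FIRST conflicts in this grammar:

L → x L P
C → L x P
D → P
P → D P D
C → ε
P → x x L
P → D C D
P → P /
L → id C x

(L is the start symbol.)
A FIRST/FIRST conflict occurs when two productions N → α and N → β for the same non-terminal have FIRST(α) ∩ FIRST(β) ≠ ∅ (with ε ∈ FIRST of a nullable right-hand side, so two nullable alternatives also conflict).

FIRST sets of the non-terminals at (or reachable through a nullable prefix from) the front of some alternative:
  FIRST(L) = { 'id', 'x' }
  FIRST(D) = { 'x' }
  FIRST(P) = { 'x' }

Productions for L:
  L → x L P: FIRST = { 'x' }
  L → id C x: FIRST = { 'id' }
Productions for C:
  C → L x P: FIRST = { 'id', 'x' }
  C → ε: FIRST = { ε }
Productions for P:
  P → D P D: FIRST = { 'x' }
  P → x x L: FIRST = { 'x' }
  P → D C D: FIRST = { 'x' }
  P → P /: FIRST = { 'x' }
D has only one production, so no FIRST/FIRST conflict is possible there.

Conflict for P: P → D P D and P → x x L
  Overlap: { 'x' }
Conflict for P: P → D P D and P → D C D
  Overlap: { 'x' }
Conflict for P: P → D P D and P → P /
  Overlap: { 'x' }
Conflict for P: P → x x L and P → D C D
  Overlap: { 'x' }
Conflict for P: P → x x L and P → P /
  Overlap: { 'x' }
Conflict for P: P → D C D and P → P /
  Overlap: { 'x' }

Answer: Yes. P → D P D / P → x x L on { 'x' }; P → D P D / P → D C D on { 'x' }; P → D P D / P → P '/' on { 'x' }; P → x x L / P → D C D on { 'x' }; P → x x L / P → P '/' on { 'x' }; P → D C D / P → P '/' on { 'x' }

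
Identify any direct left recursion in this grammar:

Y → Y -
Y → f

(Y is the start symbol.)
Yes, Y is left-recursive

Y → Y -: LEFT RECURSIVE (starts with Y)
Y → f: starts with f

The grammar has direct left recursion on: Y.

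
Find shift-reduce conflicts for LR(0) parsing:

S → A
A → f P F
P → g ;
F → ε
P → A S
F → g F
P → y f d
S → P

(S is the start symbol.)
A shift-reduce conflict occurs when an LR(0) state has both:
  - a complete (reduce) item [A → α .] (dot at the end), and
  - a shift item [B → β . c γ] (dot before a terminal).

Augment with S' → S and build the canonical LR(0) collection (I0 = CLOSURE({[S' → . S]}), then GOTO on every symbol after a dot until no new states appear). It has 16 states:
  I0: { [A → . f P F], [P → . A S], [P → . g ;], [P → . y f d], [S → . A], [S → . P], [S' → . S] }  — shift
  I1: { [A → . f P F], [P → . A S], [P → . g ;], [P → . y f d], [P → A . S], [S → . A], [S → . P], [S → A .] }  — shift, reduce
  I2: { [S → P .] }  — reduce
  I3: { [S' → S .] }  — accept
  I4: { [A → . f P F], [A → f . P F], [P → . A S], [P → . g ;], [P → . y f d] }  — shift
  I5: { [P → g . ;] }  — shift
  I6: { [P → y . f d] }  — shift
  I7: { [P → y f . d] }  — shift
  I8: { [P → y f d .] }  — reduce
  I9: { [P → g ; .] }  — reduce
  I10: { [A → . f P F], [P → . A S], [P → . g ;], [P → . y f d], [P → A . S], [S → . A], [S → . P] }  — shift
  I11: { [A → f P . F], [F → . g F], [F → .] }  — shift, reduce
  I12: { [A → f P F .] }  — reduce
  I13: { [F → . g F], [F → .], [F → g . F] }  — shift, reduce
  I14: { [F → g F .] }  — reduce
  I15: { [P → A S .] }  — reduce

I1 contains reduce item [S → A .] and shift items [A → . f P F], [P → . g ;], [P → . y f d] — shift-reduce conflict.
I11 contains reduce item [F → .] and shift item [F → . g F] — shift-reduce conflict.
I13 contains reduce item [F → .] and shift item [F → . g F] — shift-reduce conflict.

Answer: Yes — I1: [S → A .] vs [A → . f P F]; I11: [F → .] vs [F → . g F]; I13: [F → .] vs [F → . g F]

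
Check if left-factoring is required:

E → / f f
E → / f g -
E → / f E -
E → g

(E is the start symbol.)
Left-factoring is needed when two productions for the same non-terminal
share a common prefix on the right-hand side.

Productions for E:
  E → / f f
  E → / f g -
  E → / f E -
  E → g

Found common prefix '/ f' in productions for E

Answer: Yes, E has productions with common prefix '/ f'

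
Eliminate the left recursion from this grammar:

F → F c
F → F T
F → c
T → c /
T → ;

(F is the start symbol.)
F → c F'
F' → c F'
F' → T F'
F' → ε
T → c /
T → ;

F is directly left-recursive. The standard transformation for
  A → A α₁ | ... | A α_m | β₁ | ... | β_n
is
  A  → β₁ A' | ... | β_n A'
  A' → α₁ A' | ... | α_m A' | ε

F → c becomes F → c F'
F → F c becomes F' → c F'
F → F T becomes F' → T F'
Add F' → ε

Productions for other non-terminals are unchanged:
  T → c /
  T → ;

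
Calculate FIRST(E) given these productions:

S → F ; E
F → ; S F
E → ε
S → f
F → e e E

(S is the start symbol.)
{ ε }

From E → ε:
  - ε-production, so ε ∈ FIRST(E)

Collecting: FIRST(E) = { ε }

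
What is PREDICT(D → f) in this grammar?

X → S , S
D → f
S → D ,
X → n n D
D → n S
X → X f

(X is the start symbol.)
{ 'f' }

PREDICT(D → f) = (FIRST(RHS) \ {ε}) ∪ (FOLLOW(D) if ε ∈ FIRST(RHS), i.e. RHS ⇒* ε)
FIRST(f) = { 'f' }
ε ∉ FIRST(f), so FOLLOW(D) is not added.
PREDICT(D → f) = { 'f' }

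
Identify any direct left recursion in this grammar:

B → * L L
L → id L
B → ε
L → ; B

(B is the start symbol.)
No direct left recursion

B → * L L: starts with '*'
L → id L: starts with id
B → ε: starts with ε
L → ; B: starts with ';'

No direct left recursion found.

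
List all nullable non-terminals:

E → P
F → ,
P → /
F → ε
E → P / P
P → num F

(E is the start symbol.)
A non-terminal is nullable if it can derive ε (the empty string): either it has an ε-production, or it has a production whose right-hand side consists entirely of nullable non-terminals.

ε-productions: F → ε
So F is immediately nullable.
No further non-terminal can be added: every production for the remaining non-terminals contains a terminal or a non-nullable non-terminal.
Nullable = { 'F' }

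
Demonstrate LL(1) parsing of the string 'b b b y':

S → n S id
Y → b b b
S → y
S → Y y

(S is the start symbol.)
LL(1) parsing maintains a stack (initially the start symbol over $) and the input. At each step: if the stack top is a terminal, match it against the current input token; if it is a non-terminal N, replace it with the RHS of M[N, lookahead] (the unique production whose predict set contains the lookahead).

Stack is shown with the top on the left.

Stack      Input      Action
----------------------------
S $        b b b y $  output S → Y y
Y y $      b b b y $  output Y → b b b
b b b y $  b b b y $  match 'b'
b b y $    b b y $    match 'b'
b y $      b y $      match 'b'
y $        y $        match 'y'
$          $          accept

The string is accepted.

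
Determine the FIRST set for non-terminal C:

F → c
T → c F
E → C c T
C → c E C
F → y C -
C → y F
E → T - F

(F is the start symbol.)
{ 'c', 'y' }

To compute FIRST(C), examine every production with C on the left-hand side, reading each right-hand side left to right until a non-nullable symbol is reached.

From C → c E C:
  - c is a terminal: add 'c' and stop
From C → y F:
  - y is a terminal: add 'y' and stop

Collecting: FIRST(C) = { 'c', 'y' }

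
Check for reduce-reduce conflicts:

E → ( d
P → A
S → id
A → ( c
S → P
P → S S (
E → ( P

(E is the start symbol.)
Yes — I5: [E → ( P .] vs [S → P .]

A reduce-reduce conflict occurs when an LR(0) state has two complete items [A → α .] and [B → β .] — both call for a reduction, and with no lookahead the parser cannot choose between them.

Augment with E' → E and build the canonical LR(0) collection (I0 = CLOSURE({[E' → . E]}), then GOTO on every symbol after a dot until no new states appear). It has 13 states:
  I0: { [E → . ( P], [E → . ( d], [E' → . E] }  — shift
  I1: { [A → . ( c], [E → ( . P], [E → ( . d], [P → . A], [P → . S S (], [S → . P], [S → . id] }  — shift
  I2: { [E' → E .] }  — accept
  I3: { [A → ( . c] }  — shift
  I4: { [P → A .] }  — reduce
  I5: { [E → ( P .], [S → P .] }  — 2 reduces
  I6: { [A → . ( c], [P → . A], [P → . S S (], [P → S . S (], [S → . P], [S → . id] }  — shift
  I7: { [E → ( d .] }  — reduce
  I8: { [S → id .] }  — reduce
  I9: { [S → P .] }  — reduce
  I10: { [A → . ( c], [P → . A], [P → . S S (], [P → S . S (], [P → S S . (], [S → . P], [S → . id] }  — shift
  I11: { [A → ( . c], [P → S S ( .] }  — shift, reduce
  I12: { [A → ( c .] }  — reduce

I5 contains complete items [E → ( P .], [S → P .] — reduce-reduce conflict.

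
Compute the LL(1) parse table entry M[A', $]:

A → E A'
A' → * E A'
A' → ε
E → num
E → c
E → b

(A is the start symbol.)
A' → ε

To find M[A', $], we find productions for A' where $ is in the predict set (PREDICT(N → α) = (FIRST(α) \ {ε}) ∪ (FOLLOW(N) if α ⇒* ε)).

Relevant sets:
  FOLLOW(A') = { $ }

A' → * E A': PREDICT = { '*' }
A' → ε: PREDICT = { $ }
  $ is in predict set, so this production goes in M[A', $]

M[A', $] = A' → ε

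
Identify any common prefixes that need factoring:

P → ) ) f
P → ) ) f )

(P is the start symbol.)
Left-factoring is needed when two productions for the same non-terminal
share a common prefix on the right-hand side.

Productions for P:
  P → ) ) f
  P → ) ) f )

Found common prefix ') ) f' in productions for P

Answer: Yes, P has productions with common prefix ') ) f'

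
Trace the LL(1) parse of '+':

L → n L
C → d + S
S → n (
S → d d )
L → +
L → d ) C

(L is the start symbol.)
Stack is shown with the top on the left.

Stack  Input  Action
--------------------
L $    + $    output L → +
+ $    + $    match '+'
$      $      accept

The string is accepted.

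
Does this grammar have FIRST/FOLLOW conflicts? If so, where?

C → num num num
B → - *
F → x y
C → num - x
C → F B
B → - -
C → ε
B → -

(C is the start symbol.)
A FIRST/FOLLOW conflict occurs when a non-terminal N has a nullable alternative N → β (β ⇒* ε) and another alternative N → α with FIRST(α) ∩ FOLLOW(N) ≠ ∅: on such a lookahead the parser cannot decide between expanding α and letting N vanish via β.

Nullable non-terminals: C.
FIRST sets used below: FIRST(F) = { 'x' }

C: nullable alternative(s) C → ε; FOLLOW(C) = { $ }
  C → num num num: FIRST \ {ε} = { 'num' } — disjoint from FOLLOW(C)
  C → num - x: FIRST \ {ε} = { 'num' } — disjoint from FOLLOW(C)
  C → F B: FIRST \ {ε} = { 'x' } — disjoint from FOLLOW(C)
  C → ε: FIRST \ {ε} = { } — this is the only nullable alternative, skip

B, F have no nullable alternative, so no FIRST/FOLLOW check is needed there.

No FIRST/FOLLOW conflicts found.

Answer: No FIRST/FOLLOW conflicts.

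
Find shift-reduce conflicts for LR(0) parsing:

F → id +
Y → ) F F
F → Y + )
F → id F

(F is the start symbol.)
A shift-reduce conflict occurs when an LR(0) state has both:
  - a complete (reduce) item [A → α .] (dot at the end), and
  - a shift item [B → β . c γ] (dot before a terminal).

Augment with F' → F and build the canonical LR(0) collection (I0 = CLOSURE({[F' → . F]}), then GOTO on every symbol after a dot until no new states appear). It has 11 states:
  I0: { [F → . Y + )], [F → . id +], [F → . id F], [F' → . F], [Y → . ) F F] }  — shift
  I1: { [F → . Y + )], [F → . id +], [F → . id F], [Y → ) . F F], [Y → . ) F F] }  — shift
  I2: { [F' → F .] }  — accept
  I3: { [F → Y . + )] }  — shift
  I4: { [F → . Y + )], [F → . id +], [F → . id F], [F → id . +], [F → id . F], [Y → . ) F F] }  — shift
  I5: { [F → id + .] }  — reduce
  I6: { [F → id F .] }  — reduce
  I7: { [F → Y + . )] }  — shift
  I8: { [F → Y + ) .] }  — reduce
  I9: { [F → . Y + )], [F → . id +], [F → . id F], [Y → ) F . F], [Y → . ) F F] }  — shift
  I10: { [Y → ) F F .] }  — reduce

No state contains both a complete item and a shift item.

Answer: No shift-reduce conflicts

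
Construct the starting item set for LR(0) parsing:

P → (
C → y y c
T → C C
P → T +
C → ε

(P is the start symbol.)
{ [C → . y y c], [C → .], [P → . (], [P → . T +], [P' → . P], [T → . C C] }

First, augment the grammar with P' → P
I₀ = CLOSURE({ [P' → . P] }):
  [P' → . P] has the dot before P: add [P → . (], [P → . T +]
  [P → . T +] has the dot before T: add [T → . C C]
  [T → . C C] has the dot before C: add [C → . y y c], [C → .]
No further items can be added.

I₀ = { [C → . y y c], [C → .], [P → . (], [P → . T +], [P' → . P], [T → . C C] }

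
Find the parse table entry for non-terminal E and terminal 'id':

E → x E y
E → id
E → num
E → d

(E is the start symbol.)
E → id

To find M[E, 'id'], we find productions for E where 'id' is in the predict set (PREDICT(N → α) = (FIRST(α) \ {ε}) ∪ (FOLLOW(N) if α ⇒* ε)).

E → x E y: PREDICT = { 'x' }
E → id: PREDICT = { 'id' }
  'id' is in predict set, so this production goes in M[E, 'id']
E → num: PREDICT = { 'num' }
E → d: PREDICT = { 'd' }

M[E, 'id'] = E → id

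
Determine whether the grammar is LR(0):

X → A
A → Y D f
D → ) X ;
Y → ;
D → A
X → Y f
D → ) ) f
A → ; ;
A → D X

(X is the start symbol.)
No. Shift-reduce conflict between [Y → ; .] and [A → ; . ;]

A grammar is LR(0) if no state in the canonical LR(0) collection has:
  - both a shift item (dot before a terminal) and a complete item (shift-reduce conflict), or
  - two or more complete items (reduce-reduce conflict; the accept item [X' → X .] counts as a complete item here).

Augment with X' → X and build the canonical LR(0) collection (I0 = CLOSURE({[X' → . X]}), then GOTO on every symbol after a dot until no new states appear). It has 18 states:
  I0: { [A → . ; ;], [A → . D X], [A → . Y D f], [D → . ) ) f], [D → . ) X ;], [D → . A], [X → . A], [X → . Y f], [X' → . X], [Y → . ;] }  — shift
  I1: { [A → . ; ;], [A → . D X], [A → . Y D f], [D → ) . ) f], [D → ) . X ;], [D → . ) ) f], [D → . ) X ;], [D → . A], [X → . A], [X → . Y f], [Y → . ;] }  — shift
  I2: { [A → ; . ;], [Y → ; .] }  — shift, reduce
  I3: { [D → A .], [X → A .] }  — 2 reduces
  I4: { [A → . ; ;], [A → . D X], [A → . Y D f], [A → D . X], [D → . ) ) f], [D → . ) X ;], [D → . A], [X → . A], [X → . Y f], [Y → . ;] }  — shift
  I5: { [X' → X .] }  — accept
  I6: { [A → . ; ;], [A → . D X], [A → . Y D f], [A → Y . D f], [D → . ) ) f], [D → . ) X ;], [D → . A], [X → Y . f], [Y → . ;] }  — shift
  I7: { [D → A .] }  — reduce
  I8: { [A → . ; ;], [A → . D X], [A → . Y D f], [A → D . X], [A → Y D . f], [D → . ) ) f], [D → . ) X ;], [D → . A], [X → . A], [X → . Y f], [Y → . ;] }  — shift
  I9: { [A → . ; ;], [A → . D X], [A → . Y D f], [A → Y . D f], [D → . ) ) f], [D → . ) X ;], [D → . A], [Y → . ;] }  — shift
  I10: { [X → Y f .] }  — reduce
  I11: { [A → D X .] }  — reduce
  I12: { [A → Y D f .] }  — reduce
  I13: { [A → ; ; .] }  — reduce
  I14: { [A → . ; ;], [A → . D X], [A → . Y D f], [D → ) ) . f], [D → ) . ) f], [D → ) . X ;], [D → . ) ) f], [D → . ) X ;], [D → . A], [X → . A], [X → . Y f], [Y → . ;] }  — shift
  I15: { [D → ) X . ;] }  — shift
  I16: { [D → ) X ; .] }  — reduce
  I17: { [D → ) ) f .] }  — reduce

Conflict in state I2:
  Shift-reduce conflict between [Y → ; .] and [A → ; . ;]
So the grammar is NOT LR(0).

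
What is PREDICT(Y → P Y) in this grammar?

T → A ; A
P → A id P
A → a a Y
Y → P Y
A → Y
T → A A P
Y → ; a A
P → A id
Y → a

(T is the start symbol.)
PREDICT(Y → P Y) = (FIRST(RHS) \ {ε}) ∪ (FOLLOW(Y) if ε ∈ FIRST(RHS), i.e. RHS ⇒* ε)
FIRST(P) = { ';', 'a' }
FIRST(P Y) = { ';', 'a' }
ε ∉ FIRST(P Y), so FOLLOW(Y) is not added.
PREDICT(Y → P Y) = { ';', 'a' }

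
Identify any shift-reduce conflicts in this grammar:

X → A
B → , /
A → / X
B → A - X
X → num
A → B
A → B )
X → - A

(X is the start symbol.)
Yes — I4: [X → A .] vs [B → A . - X]; I5: [A → B .] vs [A → B . )]; I12: [X → - A .] vs [B → A . - X]

A shift-reduce conflict occurs when an LR(0) state has both:
  - a complete (reduce) item [A → α .] (dot at the end), and
  - a shift item [B → β . c γ] (dot before a terminal).

Augment with X' → X and build the canonical LR(0) collection (I0 = CLOSURE({[X' → . X]}), then GOTO on every symbol after a dot until no new states appear). It has 14 states:
  I0: { [A → . / X], [A → . B )], [A → . B], [B → . , /], [B → . A - X], [X → . - A], [X → . A], [X → . num], [X' → . X] }  — shift
  I1: { [B → , . /] }  — shift
  I2: { [A → . / X], [A → . B )], [A → . B], [B → . , /], [B → . A - X], [X → - . A] }  — shift
  I3: { [A → . / X], [A → . B )], [A → . B], [A → / . X], [B → . , /], [B → . A - X], [X → . - A], [X → . A], [X → . num] }  — shift
  I4: { [B → A . - X], [X → A .] }  — shift, reduce
  I5: { [A → B . )], [A → B .] }  — shift, reduce
  I6: { [X' → X .] }  — accept
  I7: { [X → num .] }  — reduce
  I8: { [A → B ) .] }  — reduce
  I9: { [A → . / X], [A → . B )], [A → . B], [B → . , /], [B → . A - X], [B → A - . X], [X → . - A], [X → . A], [X → . num] }  — shift
  I10: { [B → A - X .] }  — reduce
  I11: { [A → / X .] }  — reduce
  I12: { [B → A . - X], [X → - A .] }  — shift, reduce
  I13: { [B → , / .] }  — reduce

I4 contains reduce item [X → A .] and shift item [B → A . - X] — shift-reduce conflict.
I5 contains reduce item [A → B .] and shift item [A → B . )] — shift-reduce conflict.
I12 contains reduce item [X → - A .] and shift item [B → A . - X] — shift-reduce conflict.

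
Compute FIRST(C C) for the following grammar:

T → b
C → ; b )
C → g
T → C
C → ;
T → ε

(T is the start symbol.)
FIRST sets of the non-terminals involved (from the grammar, by fixed-point iteration):
  FIRST(C) = { ';', 'g' }

To compute FIRST(C C), process the symbols left to right:
Symbol C is a non-terminal. Add FIRST(C) \ {ε} = { ';', 'g' }
C is not nullable (ε ∉ FIRST(C)), so stop here.
FIRST(C C) = { ';', 'g' }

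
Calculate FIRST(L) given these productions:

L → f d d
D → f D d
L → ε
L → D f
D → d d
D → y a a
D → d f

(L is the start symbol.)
{ 'd', 'f', 'y', ε }

To compute FIRST(L), examine every production with L on the left-hand side, reading each right-hand side left to right until a non-nullable symbol is reached.

FIRST sets of the other non-terminals involved (by the same procedure, iterated to a fixed point):
  FIRST(D) = { 'd', 'f', 'y' }

From L → f d d:
  - f is a terminal: add 'f' and stop
From L → ε:
  - ε-production, so ε ∈ FIRST(L)
From L → D f:
  - D is a non-terminal: add FIRST(D) \ {ε} = { 'd', 'f', 'y' }
    D is not nullable, so stop

Collecting: FIRST(L) = { 'd', 'f', 'y', ε }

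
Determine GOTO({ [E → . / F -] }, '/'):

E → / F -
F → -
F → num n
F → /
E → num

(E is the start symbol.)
GOTO(I, '/') = CLOSURE({ [A → αX.β] : [A → α.Xβ] ∈ I, X = '/' })

Items with dot before '/', with the dot advanced:
  [E → . / F -] → [E → / . F -]
Closure of the advanced items:
  [E → / . F -] has the dot before F: add [F → . -], [F → . num n], [F → . /]

GOTO = { [E → / . F -], [F → . -], [F → . /], [F → . num n] }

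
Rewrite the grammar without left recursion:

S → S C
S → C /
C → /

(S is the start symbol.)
S → C / S'
S' → C S'
S' → ε
C → /

S is directly left-recursive. The standard transformation for
  A → A α₁ | ... | A α_m | β₁ | ... | β_n
is
  A  → β₁ A' | ... | β_n A'
  A' → α₁ A' | ... | α_m A' | ε

S → C / becomes S → C / S'
S → S C becomes S' → C S'
Add S' → ε

Productions for other non-terminals are unchanged:
  C → /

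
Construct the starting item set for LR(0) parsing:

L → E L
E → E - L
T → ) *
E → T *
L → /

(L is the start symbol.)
First, augment the grammar with L' → L
I₀ = CLOSURE({ [L' → . L] }):
  [L' → . L] has the dot before L: add [L → . E L], [L → . /]
  [L → . E L] has the dot before E: add [E → . E - L], [E → . T *]
  [E → . T *] has the dot before T: add [T → . ) *]
No further items can be added.

I₀ = { [E → . E - L], [E → . T *], [L → . /], [L → . E L], [L' → . L], [T → . ) *] }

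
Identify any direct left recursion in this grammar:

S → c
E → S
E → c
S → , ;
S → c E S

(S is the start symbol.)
No direct left recursion

Direct left recursion occurs when N → N α for some non-terminal N (the right-hand side begins with the left-hand side itself).

S → c: starts with c
E → S: starts with S
E → c: starts with c
S → , ;: starts with ','
S → c E S: starts with c

No direct left recursion found.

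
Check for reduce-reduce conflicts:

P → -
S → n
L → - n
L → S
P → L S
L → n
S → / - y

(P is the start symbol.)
Augment with P' → P and build the canonical LR(0) collection (I0 = CLOSURE({[P' → . P]}), then GOTO on every symbol after a dot until no new states appear). It has 12 states:
  I0: { [L → . - n], [L → . S], [L → . n], [P → . -], [P → . L S], [P' → . P], [S → . / - y], [S → . n] }  — shift
  I1: { [L → - . n], [P → - .] }  — shift, reduce
  I2: { [S → / . - y] }  — shift
  I3: { [P → L . S], [S → . / - y], [S → . n] }  — shift
  I4: { [P' → P .] }  — accept
  I5: { [L → S .] }  — reduce
  I6: { [L → n .], [S → n .] }  — 2 reduces
  I7: { [P → L S .] }  — reduce
  I8: { [S → n .] }  — reduce
  I9: { [S → / - . y] }  — shift
  I10: { [S → / - y .] }  — reduce
  I11: { [L → - n .] }  — reduce

I6 contains complete items [L → n .], [S → n .] — reduce-reduce conflict.

Answer: Yes — I6: [L → n .] vs [S → n .]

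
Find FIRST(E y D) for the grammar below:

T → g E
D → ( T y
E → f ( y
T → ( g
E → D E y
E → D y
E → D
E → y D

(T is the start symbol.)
{ '(', 'f', 'y' }

FIRST sets of the non-terminals involved (from the grammar, by fixed-point iteration):
  FIRST(E) = { '(', 'f', 'y' }

To compute FIRST(E y D), process the symbols left to right:
Symbol E is a non-terminal. Add FIRST(E) \ {ε} = { '(', 'f', 'y' }
E is not nullable (ε ∉ FIRST(E)), so stop here.
FIRST(E y D) = { '(', 'f', 'y' }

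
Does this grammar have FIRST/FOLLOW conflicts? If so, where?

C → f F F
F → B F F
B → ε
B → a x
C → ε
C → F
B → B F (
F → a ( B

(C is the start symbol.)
Yes. B → a x with FOLLOW(B) on { 'a' }; B → B F '(' with FOLLOW(B) on { 'a' }

A FIRST/FOLLOW conflict occurs when a non-terminal N has a nullable alternative N → β (β ⇒* ε) and another alternative N → α with FIRST(α) ∩ FOLLOW(N) ≠ ∅: on such a lookahead the parser cannot decide between expanding α and letting N vanish via β.

Nullable non-terminals: B, C.
FIRST sets used below: FIRST(B) = { 'a', ε }, FIRST(F) = { 'a' }

B: nullable alternative(s) B → ε; FOLLOW(B) = { $, '(', 'a' }
  B → ε: FIRST \ {ε} = { } — this is the only nullable alternative, skip
  B → a x: FIRST \ {ε} = { 'a' } — overlaps FOLLOW(B) on { 'a' }: CONFLICT
  B → B F (: FIRST \ {ε} = { 'a' } — overlaps FOLLOW(B) on { 'a' }: CONFLICT

C: nullable alternative(s) C → ε; FOLLOW(C) = { $ }
  C → f F F: FIRST \ {ε} = { 'f' } — disjoint from FOLLOW(C)
  C → ε: FIRST \ {ε} = { } — this is the only nullable alternative, skip
  C → F: FIRST \ {ε} = { 'a' } — disjoint from FOLLOW(C)

F has no nullable alternative, so no FIRST/FOLLOW check is needed there.

So the grammar has 2 FIRST/FOLLOW conflicts (marked CONFLICT above).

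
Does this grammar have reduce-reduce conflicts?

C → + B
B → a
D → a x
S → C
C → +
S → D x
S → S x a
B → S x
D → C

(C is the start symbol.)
Augment with C' → C and build the canonical LR(0) collection (I0 = CLOSURE({[C' → . C]}), then GOTO on every symbol after a dot until no new states appear). It has 12 states:
  I0: { [C → . + B], [C → . +], [C' → . C] }  — shift
  I1: { [B → . S x], [B → . a], [C → + . B], [C → + .], [C → . + B], [C → . +], [D → . C], [D → . a x], [S → . C], [S → . D x], [S → . S x a] }  — shift, reduce
  I2: { [C' → C .] }  — accept
  I3: { [C → + B .] }  — reduce
  I4: { [D → C .], [S → C .] }  — 2 reduces
  I5: { [S → D . x] }  — shift
  I6: { [B → S . x], [S → S . x a] }  — shift
  I7: { [B → a .], [D → a . x] }  — shift, reduce
  I8: { [D → a x .] }  — reduce
  I9: { [B → S x .], [S → S x . a] }  — shift, reduce
  I10: { [S → S x a .] }  — reduce
  I11: { [S → D x .] }  — reduce

I4 contains complete items [D → C .], [S → C .] — reduce-reduce conflict.

Answer: Yes — I4: [D → C .] vs [S → C .]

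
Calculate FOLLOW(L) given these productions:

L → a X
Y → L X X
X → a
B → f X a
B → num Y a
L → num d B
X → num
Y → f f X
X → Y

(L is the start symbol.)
{ $, 'a', 'f', 'num' }

To compute FOLLOW(L), find every occurrence of L on a right-hand side N → α L β: add FIRST(β) \ {ε}, and if β is empty or nullable also add FOLLOW(N). Iterate to a fixed point.

L is the start symbol, so $ ∈ FOLLOW(L).
In Y → L X X: L is followed by X X, add FIRST(X X) \ {ε} = { 'a', 'f', 'num' }

Taking the union: FOLLOW(L) = { $, 'a', 'f', 'num' }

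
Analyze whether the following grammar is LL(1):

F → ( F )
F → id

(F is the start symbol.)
For F:
  PREDICT(F → '(' F ')') = { '(' }
  PREDICT(F → id) = { 'id' }

All predict sets are disjoint. The grammar IS LL(1).

Answer: Yes, the grammar is LL(1).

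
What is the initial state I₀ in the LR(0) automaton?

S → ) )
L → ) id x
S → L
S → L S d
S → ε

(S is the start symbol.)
First, augment the grammar with S' → S
I₀ = CLOSURE({ [S' → . S] }):
  [S' → . S] has the dot before S: add [S → . ) )], [S → . L], [S → . L S d], [S → .]
  [S → . L] has the dot before L: add [L → . ) id x]
No further items can be added.

I₀ = { [L → . ) id x], [S → . ) )], [S → . L S d], [S → . L], [S → .], [S' → . S] }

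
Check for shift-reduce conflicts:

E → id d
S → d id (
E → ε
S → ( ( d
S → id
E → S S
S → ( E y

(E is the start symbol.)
Yes — I0: [E → .] vs [E → . id d]; I1: [E → .] vs [E → . id d]; I5: [S → id .] vs [E → id . d]; I11: [E → .] vs [E → . id d]; I14: [S → ( ( d .] vs [S → d . id (]

Augment with E' → E and build the canonical LR(0) collection (I0 = CLOSURE({[E' → . E]}), then GOTO on every symbol after a dot until no new states appear). It has 15 states:
  I0: { [E → . S S], [E → . id d], [E → .], [E' → . E], [S → . ( ( d], [S → . ( E y], [S → . d id (], [S → . id] }  — shift, reduce
  I1: { [E → . S S], [E → . id d], [E → .], [S → ( . ( d], [S → ( . E y], [S → . ( ( d], [S → . ( E y], [S → . d id (], [S → . id] }  — shift, reduce
  I2: { [E' → E .] }  — accept
  I3: { [E → S . S], [S → . ( ( d], [S → . ( E y], [S → . d id (], [S → . id] }  — shift
  I4: { [S → d . id (] }  — shift
  I5: { [E → id . d], [S → id .] }  — shift, reduce
  I6: { [E → id d .] }  — reduce
  I7: { [S → d id . (] }  — shift
  I8: { [S → d id ( .] }  — reduce
  I9: { [E → S S .] }  — reduce
  I10: { [S → id .] }  — reduce
  I11: { [E → . S S], [E → . id d], [E → .], [S → ( ( . d], [S → ( . ( d], [S → ( . E y], [S → . ( ( d], [S → . ( E y], [S → . d id (], [S → . id] }  — shift, reduce
  I12: { [S → ( E . y] }  — shift
  I13: { [S → ( E y .] }  — reduce
  I14: { [S → ( ( d .], [S → d . id (] }  — shift, reduce

I0 contains reduce item [E → .] and shift items [E → . id d], [S → . ( ( d], [S → . ( E y], [S → . d id (], [S → . id] — shift-reduce conflict.
I1 contains reduce item [E → .] and shift items [E → . id d], [S → . ( ( d], [S → ( . ( d], [S → . ( E y], [S → . d id (], [S → . id] — shift-reduce conflict.
I5 contains reduce item [S → id .] and shift item [E → id . d] — shift-reduce conflict.
I11 contains reduce item [E → .] and shift items [E → . id d], [S → . ( ( d], [S → ( . ( d], [S → ( ( . d], [S → . ( E y], [S → . d id (], [S → . id] — shift-reduce conflict.
I14 contains reduce item [S → ( ( d .] and shift item [S → d . id (] — shift-reduce conflict.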